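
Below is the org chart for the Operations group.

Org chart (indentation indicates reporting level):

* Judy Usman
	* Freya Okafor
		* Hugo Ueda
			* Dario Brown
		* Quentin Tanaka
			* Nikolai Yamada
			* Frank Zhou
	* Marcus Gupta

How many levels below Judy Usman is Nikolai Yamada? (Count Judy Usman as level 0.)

3

Chain from Nikolai Yamada up to Judy Usman: Nikolai Yamada → Quentin Tanaka → Freya Okafor → Judy Usman. That is 3 steps up, so Nikolai Yamada is 3 levels below Judy Usman.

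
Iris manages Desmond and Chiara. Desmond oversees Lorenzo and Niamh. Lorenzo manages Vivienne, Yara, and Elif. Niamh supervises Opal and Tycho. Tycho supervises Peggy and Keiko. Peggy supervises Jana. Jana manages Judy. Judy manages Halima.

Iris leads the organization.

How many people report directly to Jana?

1

Jana directly manages Judy. That is 1 direct report.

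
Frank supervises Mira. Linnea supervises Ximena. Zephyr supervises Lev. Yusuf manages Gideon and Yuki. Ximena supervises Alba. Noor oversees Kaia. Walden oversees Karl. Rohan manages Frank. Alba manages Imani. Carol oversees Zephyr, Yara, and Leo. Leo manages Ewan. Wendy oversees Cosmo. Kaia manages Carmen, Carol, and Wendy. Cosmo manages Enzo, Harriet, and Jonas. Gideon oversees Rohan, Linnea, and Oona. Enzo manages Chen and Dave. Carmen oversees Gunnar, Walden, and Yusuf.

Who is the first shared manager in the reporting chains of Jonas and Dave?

Jonas's chain of managers is Cosmo, Wendy, Kaia, Noor. Dave's chain of managers is Enzo, Cosmo, Wendy, Kaia, Noor. The first manager that appears in both chains is Cosmo.

Cosmo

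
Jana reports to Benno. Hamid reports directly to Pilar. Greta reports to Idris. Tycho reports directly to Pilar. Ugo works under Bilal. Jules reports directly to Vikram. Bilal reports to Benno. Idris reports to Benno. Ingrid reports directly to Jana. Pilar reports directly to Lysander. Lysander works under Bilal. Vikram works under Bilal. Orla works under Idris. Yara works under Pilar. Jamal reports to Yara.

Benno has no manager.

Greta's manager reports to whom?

Benno

Greta reports to Idris, and Idris reports to Benno. So Greta's skip-level manager is Benno.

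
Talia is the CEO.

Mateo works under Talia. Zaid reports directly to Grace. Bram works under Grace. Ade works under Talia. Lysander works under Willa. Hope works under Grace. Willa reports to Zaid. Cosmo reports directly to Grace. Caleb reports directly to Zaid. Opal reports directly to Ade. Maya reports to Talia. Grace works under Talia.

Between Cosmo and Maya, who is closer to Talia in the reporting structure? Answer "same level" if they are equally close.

Cosmo is 2 levels below Talia; Maya is 1. Maya is higher.

Maya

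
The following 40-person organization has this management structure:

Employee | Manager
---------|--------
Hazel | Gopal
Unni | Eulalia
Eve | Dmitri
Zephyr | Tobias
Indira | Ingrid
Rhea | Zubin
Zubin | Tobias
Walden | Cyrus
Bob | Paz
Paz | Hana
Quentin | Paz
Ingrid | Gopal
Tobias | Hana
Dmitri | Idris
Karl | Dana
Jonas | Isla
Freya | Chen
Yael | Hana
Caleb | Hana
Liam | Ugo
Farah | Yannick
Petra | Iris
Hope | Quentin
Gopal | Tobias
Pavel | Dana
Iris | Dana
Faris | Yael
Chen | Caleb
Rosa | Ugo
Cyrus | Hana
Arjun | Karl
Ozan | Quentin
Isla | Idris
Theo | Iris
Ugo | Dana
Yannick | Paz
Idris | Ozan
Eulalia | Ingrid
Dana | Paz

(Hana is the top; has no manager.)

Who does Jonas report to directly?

Isla

Jonas reports directly to Isla.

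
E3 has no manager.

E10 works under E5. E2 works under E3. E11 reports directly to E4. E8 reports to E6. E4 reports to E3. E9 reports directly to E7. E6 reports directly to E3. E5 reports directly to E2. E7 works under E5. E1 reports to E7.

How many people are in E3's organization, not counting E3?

10

E3 directly manages E2, E6, E4. Under E2: E5, E7, E1, E9, E10 (5). Under E6: E8 (1). Under E4: E11 (1). So E3's organization is 3 direct reports plus everyone under them: 6 + 2 + 2 = 10.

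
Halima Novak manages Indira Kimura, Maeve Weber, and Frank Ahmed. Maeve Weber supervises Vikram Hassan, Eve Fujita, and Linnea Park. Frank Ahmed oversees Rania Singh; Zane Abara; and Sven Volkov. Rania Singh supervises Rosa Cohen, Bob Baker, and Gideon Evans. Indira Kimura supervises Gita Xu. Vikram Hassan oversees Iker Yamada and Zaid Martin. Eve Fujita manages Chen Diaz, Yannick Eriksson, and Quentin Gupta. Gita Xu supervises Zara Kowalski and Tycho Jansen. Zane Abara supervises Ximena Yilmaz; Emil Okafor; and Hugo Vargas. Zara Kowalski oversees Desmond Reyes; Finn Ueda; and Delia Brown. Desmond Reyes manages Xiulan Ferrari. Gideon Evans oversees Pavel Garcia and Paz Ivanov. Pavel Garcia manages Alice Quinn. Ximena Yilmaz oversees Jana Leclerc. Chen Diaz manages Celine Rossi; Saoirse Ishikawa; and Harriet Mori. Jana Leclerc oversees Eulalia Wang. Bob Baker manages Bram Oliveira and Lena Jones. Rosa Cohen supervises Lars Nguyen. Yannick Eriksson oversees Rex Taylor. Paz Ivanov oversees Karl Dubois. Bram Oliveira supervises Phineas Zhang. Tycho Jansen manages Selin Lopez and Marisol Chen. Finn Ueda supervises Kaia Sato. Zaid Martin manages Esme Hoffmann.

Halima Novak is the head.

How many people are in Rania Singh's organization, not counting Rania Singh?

11

Rania Singh directly manages Gideon Evans, Bob Baker, Rosa Cohen. Under Gideon Evans: Paz Ivanov, Karl Dubois, Pavel Garcia, Alice Quinn (4). Under Bob Baker: Lena Jones, Bram Oliveira, Phineas Zhang (3). Under Rosa Cohen: Lars Nguyen (1). So Rania Singh's organization is 3 direct reports plus everyone under them: 5 + 4 + 2 = 11.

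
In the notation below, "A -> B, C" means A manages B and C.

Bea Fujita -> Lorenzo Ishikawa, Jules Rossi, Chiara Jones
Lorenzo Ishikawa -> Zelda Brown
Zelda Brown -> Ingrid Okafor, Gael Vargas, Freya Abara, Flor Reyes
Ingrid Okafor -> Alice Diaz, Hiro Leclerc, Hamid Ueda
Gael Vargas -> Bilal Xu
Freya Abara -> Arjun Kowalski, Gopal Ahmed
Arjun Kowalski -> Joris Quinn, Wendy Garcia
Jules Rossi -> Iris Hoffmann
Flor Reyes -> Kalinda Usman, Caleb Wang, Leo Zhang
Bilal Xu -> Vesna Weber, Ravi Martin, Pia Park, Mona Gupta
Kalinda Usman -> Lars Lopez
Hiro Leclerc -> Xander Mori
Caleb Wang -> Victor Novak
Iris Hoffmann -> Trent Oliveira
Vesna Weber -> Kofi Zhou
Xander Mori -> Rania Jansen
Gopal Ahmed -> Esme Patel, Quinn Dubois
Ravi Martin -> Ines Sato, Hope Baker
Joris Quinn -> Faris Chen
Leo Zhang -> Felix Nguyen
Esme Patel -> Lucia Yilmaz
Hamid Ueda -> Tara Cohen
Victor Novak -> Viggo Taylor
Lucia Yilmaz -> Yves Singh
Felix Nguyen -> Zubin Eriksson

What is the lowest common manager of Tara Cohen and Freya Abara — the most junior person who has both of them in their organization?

Tara Cohen's chain of managers is Hamid Ueda, Ingrid Okafor, Zelda Brown, Lorenzo Ishikawa, Bea Fujita. Freya Abara's chain of managers is Zelda Brown, Lorenzo Ishikawa, Bea Fujita. The first manager that appears in both chains is Zelda Brown.

Zelda Brown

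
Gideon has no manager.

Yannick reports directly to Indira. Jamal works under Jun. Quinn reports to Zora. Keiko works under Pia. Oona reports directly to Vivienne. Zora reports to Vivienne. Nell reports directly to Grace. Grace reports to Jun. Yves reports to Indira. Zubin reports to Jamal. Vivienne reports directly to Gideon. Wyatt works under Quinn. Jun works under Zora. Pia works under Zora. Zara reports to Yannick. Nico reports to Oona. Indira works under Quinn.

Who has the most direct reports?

Direct-report counts: Gideon has 1; Vivienne has 2; Oona has 1; Zora has 3; Pia has 1; Jun has 2; Grace has 1; Jamal has 1; Quinn has 2; Indira has 2; Yannick has 1. The largest is 3, held by Zora.

Zora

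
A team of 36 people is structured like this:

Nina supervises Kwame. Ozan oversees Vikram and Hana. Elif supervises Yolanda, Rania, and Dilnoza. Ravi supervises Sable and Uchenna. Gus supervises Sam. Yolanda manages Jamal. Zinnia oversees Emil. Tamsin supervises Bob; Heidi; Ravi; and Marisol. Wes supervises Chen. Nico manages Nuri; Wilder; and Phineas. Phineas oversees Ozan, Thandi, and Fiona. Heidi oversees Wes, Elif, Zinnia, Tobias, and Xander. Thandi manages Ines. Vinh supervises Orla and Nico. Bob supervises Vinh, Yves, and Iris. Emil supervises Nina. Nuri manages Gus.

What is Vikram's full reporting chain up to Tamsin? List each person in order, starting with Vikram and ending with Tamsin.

Vikram -> Ozan -> Phineas -> Nico -> Vinh -> Bob -> Tamsin

Vikram reports to Ozan. Ozan reports to Phineas. Phineas reports to Nico. Nico reports to Vinh. Vinh reports to Bob. Bob reports to Tamsin. Tamsin is at the top.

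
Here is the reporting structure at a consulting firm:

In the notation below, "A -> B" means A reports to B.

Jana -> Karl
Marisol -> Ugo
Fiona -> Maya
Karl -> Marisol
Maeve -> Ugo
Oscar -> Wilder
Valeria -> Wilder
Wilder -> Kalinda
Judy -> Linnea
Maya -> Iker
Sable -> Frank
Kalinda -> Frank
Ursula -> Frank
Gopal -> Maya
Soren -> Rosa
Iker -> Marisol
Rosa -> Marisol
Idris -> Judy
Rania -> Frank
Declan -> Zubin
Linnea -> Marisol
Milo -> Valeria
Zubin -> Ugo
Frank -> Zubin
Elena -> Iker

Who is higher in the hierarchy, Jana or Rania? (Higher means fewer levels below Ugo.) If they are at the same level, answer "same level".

same level

Both Jana and Rania are 3 levels below Ugo.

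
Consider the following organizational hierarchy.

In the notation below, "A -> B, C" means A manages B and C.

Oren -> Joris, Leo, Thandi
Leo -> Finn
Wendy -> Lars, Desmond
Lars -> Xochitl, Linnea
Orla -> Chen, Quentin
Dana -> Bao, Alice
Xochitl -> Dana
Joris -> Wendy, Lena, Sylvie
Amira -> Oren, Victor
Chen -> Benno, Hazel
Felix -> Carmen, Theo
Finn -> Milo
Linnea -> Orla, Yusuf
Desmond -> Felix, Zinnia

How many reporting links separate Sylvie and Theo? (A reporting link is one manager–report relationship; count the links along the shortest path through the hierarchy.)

5

Sylvie is 1 level below Joris, and Theo is 4 levels below Joris (their lowest common manager). The shortest path runs up from Sylvie to Joris and back down to Theo: 1 + 4 = 5 links.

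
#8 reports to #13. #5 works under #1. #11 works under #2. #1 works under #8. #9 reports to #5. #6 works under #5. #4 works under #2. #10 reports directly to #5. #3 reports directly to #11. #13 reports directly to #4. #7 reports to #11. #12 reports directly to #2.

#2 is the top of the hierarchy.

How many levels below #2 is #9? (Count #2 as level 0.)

Chain from #9 up to #2: #9 → #5 → #1 → #8 → #13 → #4 → #2. That is 6 steps up, so #9 is 6 levels below #2.

6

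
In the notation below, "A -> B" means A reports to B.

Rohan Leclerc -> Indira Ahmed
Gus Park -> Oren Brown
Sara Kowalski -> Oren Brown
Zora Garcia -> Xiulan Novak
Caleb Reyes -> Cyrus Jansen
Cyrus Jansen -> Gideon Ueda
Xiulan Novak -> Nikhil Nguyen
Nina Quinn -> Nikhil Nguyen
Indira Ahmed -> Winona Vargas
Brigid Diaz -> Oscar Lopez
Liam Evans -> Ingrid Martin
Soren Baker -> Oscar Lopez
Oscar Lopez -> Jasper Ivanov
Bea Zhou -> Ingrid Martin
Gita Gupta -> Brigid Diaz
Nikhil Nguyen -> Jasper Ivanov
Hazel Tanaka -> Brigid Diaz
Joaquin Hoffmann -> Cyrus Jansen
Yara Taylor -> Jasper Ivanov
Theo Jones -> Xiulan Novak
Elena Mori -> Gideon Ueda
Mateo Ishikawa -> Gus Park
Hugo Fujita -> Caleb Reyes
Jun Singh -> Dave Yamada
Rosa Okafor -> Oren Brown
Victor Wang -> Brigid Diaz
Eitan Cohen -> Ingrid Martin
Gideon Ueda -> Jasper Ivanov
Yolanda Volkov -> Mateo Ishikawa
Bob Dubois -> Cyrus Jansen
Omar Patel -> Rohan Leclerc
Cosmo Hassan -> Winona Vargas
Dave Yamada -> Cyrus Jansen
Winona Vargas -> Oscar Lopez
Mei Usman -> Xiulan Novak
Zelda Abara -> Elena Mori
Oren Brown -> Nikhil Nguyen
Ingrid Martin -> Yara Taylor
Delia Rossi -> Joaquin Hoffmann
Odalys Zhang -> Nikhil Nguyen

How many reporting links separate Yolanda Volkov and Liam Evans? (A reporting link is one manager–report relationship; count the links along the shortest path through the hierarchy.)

8

Yolanda Volkov is 5 levels below Jasper Ivanov, and Liam Evans is 3 levels below Jasper Ivanov (their lowest common manager). The shortest path runs up from Yolanda Volkov to Jasper Ivanov and back down to Liam Evans: 5 + 3 = 8 links.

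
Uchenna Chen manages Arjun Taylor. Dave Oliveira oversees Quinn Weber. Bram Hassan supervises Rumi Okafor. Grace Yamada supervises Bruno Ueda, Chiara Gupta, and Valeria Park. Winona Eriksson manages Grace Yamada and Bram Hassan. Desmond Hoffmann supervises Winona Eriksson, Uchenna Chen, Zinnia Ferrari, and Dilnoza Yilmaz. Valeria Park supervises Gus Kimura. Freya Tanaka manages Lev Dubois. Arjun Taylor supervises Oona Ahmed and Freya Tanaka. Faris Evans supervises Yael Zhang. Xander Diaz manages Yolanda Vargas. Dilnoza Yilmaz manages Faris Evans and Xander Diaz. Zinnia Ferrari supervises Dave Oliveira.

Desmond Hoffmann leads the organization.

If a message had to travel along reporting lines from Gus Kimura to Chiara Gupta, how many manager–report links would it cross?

Gus Kimura is 2 levels below Grace Yamada, and Chiara Gupta is 1 level below Grace Yamada (their lowest common manager). The shortest path runs up from Gus Kimura to Grace Yamada and back down to Chiara Gupta: 2 + 1 = 3 links.

3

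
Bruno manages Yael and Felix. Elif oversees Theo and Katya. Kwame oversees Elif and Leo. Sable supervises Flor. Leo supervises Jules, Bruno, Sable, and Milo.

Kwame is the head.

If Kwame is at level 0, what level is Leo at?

Chain from Leo up to Kwame: Leo → Kwame. That is 1 step up, so Leo is 1 level below Kwame.

1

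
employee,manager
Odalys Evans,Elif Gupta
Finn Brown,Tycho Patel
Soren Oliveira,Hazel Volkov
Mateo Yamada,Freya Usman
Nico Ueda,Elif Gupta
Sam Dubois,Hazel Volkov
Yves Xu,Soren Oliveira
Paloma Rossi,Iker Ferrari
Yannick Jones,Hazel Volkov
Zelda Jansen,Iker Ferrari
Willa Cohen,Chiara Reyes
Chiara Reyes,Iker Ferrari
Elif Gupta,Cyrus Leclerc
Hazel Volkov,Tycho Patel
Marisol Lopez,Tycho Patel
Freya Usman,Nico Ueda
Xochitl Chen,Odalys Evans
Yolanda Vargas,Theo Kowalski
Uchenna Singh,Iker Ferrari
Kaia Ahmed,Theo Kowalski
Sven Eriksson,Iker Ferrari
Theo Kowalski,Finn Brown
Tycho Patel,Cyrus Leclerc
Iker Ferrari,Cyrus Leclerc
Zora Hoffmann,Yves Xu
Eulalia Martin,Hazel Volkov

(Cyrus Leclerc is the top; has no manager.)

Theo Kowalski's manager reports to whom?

Theo Kowalski reports to Finn Brown, and Finn Brown reports to Tycho Patel. So Theo Kowalski's skip-level manager is Tycho Patel.

Tycho Patel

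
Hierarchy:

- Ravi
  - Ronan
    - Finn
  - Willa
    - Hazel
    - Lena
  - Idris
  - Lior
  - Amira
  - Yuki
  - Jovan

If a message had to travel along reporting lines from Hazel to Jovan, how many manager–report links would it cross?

3

Hazel is 2 levels below Ravi, and Jovan is 1 level below Ravi (their lowest common manager). The shortest path runs up from Hazel to Ravi and back down to Jovan: 2 + 1 = 3 links.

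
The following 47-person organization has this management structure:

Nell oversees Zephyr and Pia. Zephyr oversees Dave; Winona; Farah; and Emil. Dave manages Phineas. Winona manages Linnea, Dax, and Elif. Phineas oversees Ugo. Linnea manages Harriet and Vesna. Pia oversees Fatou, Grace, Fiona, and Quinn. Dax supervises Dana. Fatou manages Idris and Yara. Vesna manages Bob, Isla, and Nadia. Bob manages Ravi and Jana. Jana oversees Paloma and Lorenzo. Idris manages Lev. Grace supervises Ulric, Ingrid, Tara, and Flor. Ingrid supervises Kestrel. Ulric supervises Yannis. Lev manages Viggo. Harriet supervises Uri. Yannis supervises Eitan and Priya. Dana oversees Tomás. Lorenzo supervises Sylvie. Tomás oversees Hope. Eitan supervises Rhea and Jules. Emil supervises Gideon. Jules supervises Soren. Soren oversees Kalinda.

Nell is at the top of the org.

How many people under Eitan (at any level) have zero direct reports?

The people in Eitan's organization with no one reporting to them are Kalinda, Rhea. That is 2.

2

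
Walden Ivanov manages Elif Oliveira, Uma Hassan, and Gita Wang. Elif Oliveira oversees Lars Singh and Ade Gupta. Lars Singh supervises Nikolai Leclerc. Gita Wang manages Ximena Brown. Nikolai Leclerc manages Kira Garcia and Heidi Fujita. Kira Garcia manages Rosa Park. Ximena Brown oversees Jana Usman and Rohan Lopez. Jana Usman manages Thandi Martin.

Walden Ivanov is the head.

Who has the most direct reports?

Direct-report counts: Walden Ivanov has 3; Gita Wang has 1; Ximena Brown has 2; Jana Usman has 1; Elif Oliveira has 2; Lars Singh has 1; Nikolai Leclerc has 2; Kira Garcia has 1. The largest is 3, held by Walden Ivanov.

Walden Ivanov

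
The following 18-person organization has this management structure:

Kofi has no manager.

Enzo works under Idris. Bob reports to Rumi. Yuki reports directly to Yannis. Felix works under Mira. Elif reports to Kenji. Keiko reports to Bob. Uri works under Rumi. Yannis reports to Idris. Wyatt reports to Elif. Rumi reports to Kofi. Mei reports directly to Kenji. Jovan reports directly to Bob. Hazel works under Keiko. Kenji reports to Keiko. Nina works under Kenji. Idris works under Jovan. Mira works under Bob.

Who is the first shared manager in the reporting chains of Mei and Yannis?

Bob

Mei's chain of managers is Kenji, Keiko, Bob, Rumi, Kofi. Yannis's chain of managers is Idris, Jovan, Bob, Rumi, Kofi. The first manager that appears in both chains is Bob.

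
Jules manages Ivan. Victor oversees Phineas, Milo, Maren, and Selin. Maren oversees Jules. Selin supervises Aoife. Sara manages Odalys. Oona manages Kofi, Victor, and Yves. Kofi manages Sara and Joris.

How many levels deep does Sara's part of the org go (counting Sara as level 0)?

The longest chain under Sara runs Sara → Odalys, which is 1 level below Sara.

1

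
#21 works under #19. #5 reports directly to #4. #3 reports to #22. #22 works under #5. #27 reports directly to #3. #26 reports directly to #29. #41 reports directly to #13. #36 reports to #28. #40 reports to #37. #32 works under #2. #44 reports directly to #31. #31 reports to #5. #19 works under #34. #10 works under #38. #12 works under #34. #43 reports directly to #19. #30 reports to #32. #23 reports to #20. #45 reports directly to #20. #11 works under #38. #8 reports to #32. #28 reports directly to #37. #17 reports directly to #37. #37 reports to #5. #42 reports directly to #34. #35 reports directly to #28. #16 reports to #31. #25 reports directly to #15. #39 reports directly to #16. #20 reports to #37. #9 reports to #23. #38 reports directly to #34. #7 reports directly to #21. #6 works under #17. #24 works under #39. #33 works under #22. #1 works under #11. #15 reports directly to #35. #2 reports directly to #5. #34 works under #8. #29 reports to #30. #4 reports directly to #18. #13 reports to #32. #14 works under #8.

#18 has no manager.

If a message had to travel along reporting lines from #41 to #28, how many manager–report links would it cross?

6

#41 is 4 levels below #5, and #28 is 2 levels below #5 (their lowest common manager). The shortest path runs up from #41 to #5 and back down to #28: 4 + 2 = 6 links.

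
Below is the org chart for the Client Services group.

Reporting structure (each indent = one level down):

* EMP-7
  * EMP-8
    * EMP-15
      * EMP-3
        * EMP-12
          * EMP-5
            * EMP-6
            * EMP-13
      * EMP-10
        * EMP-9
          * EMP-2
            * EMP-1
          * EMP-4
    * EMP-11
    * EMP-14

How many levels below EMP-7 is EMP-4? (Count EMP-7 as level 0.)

5

Chain from EMP-4 up to EMP-7: EMP-4 → EMP-9 → EMP-10 → EMP-15 → EMP-8 → EMP-7. That is 5 steps up, so EMP-4 is 5 levels below EMP-7.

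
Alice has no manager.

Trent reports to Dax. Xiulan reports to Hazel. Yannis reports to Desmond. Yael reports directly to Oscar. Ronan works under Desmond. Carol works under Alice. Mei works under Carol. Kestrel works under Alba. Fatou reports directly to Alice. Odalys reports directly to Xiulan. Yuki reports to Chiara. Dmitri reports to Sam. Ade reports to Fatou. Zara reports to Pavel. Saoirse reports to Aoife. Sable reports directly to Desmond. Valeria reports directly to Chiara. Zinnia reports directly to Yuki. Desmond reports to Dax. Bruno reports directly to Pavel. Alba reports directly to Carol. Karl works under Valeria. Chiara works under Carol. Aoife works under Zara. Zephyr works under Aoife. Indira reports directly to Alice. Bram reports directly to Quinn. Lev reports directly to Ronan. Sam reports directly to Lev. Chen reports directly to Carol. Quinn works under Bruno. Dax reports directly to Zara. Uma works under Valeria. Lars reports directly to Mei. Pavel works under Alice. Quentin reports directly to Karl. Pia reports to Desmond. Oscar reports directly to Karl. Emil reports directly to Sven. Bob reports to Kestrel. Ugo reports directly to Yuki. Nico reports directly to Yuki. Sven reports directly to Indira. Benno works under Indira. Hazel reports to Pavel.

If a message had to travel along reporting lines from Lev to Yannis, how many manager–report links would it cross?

3

Lev is 2 levels below Desmond, and Yannis is 1 level below Desmond (their lowest common manager). The shortest path runs up from Lev to Desmond and back down to Yannis: 2 + 1 = 3 links.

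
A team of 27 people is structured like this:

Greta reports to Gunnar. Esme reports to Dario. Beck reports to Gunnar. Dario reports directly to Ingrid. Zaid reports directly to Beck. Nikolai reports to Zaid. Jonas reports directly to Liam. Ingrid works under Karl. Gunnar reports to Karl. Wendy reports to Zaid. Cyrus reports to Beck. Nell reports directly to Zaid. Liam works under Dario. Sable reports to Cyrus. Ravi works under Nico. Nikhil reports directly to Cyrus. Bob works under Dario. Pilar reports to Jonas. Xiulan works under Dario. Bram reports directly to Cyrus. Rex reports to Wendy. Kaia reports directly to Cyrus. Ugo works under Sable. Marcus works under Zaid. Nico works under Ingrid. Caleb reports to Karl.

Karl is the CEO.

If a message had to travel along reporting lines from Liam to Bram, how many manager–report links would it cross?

Liam is 3 levels below Karl, and Bram is 4 levels below Karl (their lowest common manager). The shortest path runs up from Liam to Karl and back down to Bram: 3 + 4 = 7 links.

7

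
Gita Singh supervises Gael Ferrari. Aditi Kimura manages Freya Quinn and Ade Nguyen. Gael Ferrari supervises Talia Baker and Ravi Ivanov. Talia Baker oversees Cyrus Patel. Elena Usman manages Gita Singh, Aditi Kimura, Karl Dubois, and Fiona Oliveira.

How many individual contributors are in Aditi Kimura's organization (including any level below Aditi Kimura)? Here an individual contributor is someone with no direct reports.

The people in Aditi Kimura's organization with no one reporting to them are Ade Nguyen, Freya Quinn. That is 2.

2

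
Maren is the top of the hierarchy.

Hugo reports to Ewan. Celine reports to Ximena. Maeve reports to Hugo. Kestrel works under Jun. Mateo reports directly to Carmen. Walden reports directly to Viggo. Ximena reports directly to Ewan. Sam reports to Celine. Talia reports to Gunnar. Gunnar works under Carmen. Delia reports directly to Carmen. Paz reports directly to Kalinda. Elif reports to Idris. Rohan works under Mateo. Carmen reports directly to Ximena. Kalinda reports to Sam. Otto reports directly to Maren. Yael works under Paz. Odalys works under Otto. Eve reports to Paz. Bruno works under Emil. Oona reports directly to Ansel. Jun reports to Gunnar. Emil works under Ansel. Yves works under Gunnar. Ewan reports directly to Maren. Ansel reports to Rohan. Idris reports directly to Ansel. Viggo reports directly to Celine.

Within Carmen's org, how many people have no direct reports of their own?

7

The people in Carmen's organization with no one reporting to them are Kestrel, Talia, Yves, Oona, Elif, Bruno, Delia. That is 7.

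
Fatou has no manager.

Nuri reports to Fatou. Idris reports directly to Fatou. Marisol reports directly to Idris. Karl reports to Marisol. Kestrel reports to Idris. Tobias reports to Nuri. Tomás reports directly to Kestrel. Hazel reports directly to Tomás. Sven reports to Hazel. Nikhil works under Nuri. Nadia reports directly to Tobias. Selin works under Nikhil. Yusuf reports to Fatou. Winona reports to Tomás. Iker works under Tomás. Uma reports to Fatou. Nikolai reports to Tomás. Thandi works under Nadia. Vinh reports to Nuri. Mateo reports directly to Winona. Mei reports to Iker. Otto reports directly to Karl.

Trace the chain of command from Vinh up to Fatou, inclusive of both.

Vinh -> Nuri -> Fatou

Vinh reports to Nuri. Nuri reports to Fatou. Fatou is at the top.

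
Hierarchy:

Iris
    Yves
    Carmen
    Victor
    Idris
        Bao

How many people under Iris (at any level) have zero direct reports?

4

The people in Iris's organization with no one reporting to them are Bao, Victor, Carmen, Yves. That is 4.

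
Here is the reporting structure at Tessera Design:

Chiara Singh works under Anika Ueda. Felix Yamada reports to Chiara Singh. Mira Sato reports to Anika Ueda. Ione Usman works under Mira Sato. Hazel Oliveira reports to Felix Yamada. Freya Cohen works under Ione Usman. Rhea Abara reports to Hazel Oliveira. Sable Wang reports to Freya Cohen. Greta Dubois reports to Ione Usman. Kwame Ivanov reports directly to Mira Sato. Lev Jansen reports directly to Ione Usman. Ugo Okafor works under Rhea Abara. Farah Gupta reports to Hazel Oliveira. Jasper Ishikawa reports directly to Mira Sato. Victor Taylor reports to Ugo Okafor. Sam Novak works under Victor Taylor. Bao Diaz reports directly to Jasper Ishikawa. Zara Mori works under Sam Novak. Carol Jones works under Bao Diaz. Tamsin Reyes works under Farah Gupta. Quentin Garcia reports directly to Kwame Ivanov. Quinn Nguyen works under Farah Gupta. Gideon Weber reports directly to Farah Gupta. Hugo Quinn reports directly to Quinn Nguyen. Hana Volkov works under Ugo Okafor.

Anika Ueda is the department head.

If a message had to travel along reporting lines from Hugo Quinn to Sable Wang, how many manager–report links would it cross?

Hugo Quinn is 6 levels below Anika Ueda, and Sable Wang is 4 levels below Anika Ueda (their lowest common manager). The shortest path runs up from Hugo Quinn to Anika Ueda and back down to Sable Wang: 6 + 4 = 10 links.

10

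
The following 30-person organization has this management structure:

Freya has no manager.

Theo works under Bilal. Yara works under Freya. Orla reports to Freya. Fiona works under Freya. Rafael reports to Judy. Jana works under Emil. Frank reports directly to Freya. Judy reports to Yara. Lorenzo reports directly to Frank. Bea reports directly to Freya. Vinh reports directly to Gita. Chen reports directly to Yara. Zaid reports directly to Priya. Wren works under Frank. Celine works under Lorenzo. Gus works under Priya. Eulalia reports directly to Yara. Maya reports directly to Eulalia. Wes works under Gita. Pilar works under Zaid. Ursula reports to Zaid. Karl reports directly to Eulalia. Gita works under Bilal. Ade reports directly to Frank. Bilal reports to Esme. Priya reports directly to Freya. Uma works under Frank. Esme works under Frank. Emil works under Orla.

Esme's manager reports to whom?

Esme reports to Frank, and Frank reports to Freya. So Esme's skip-level manager is Freya.

Freya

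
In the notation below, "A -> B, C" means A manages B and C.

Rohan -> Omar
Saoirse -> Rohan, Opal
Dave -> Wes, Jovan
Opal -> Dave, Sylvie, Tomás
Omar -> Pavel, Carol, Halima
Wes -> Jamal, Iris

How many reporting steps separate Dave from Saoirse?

2

Chain from Dave up to Saoirse: Dave → Opal → Saoirse. That is 2 steps up, so Dave is 2 levels below Saoirse.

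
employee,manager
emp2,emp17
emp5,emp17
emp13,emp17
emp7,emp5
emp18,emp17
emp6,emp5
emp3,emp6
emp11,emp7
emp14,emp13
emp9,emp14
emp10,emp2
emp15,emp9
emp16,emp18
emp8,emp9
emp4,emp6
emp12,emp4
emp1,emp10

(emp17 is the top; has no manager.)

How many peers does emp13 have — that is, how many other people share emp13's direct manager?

3

emp13 reports to emp17. emp17's other direct reports are emp2, emp5, emp18 — 3 peers.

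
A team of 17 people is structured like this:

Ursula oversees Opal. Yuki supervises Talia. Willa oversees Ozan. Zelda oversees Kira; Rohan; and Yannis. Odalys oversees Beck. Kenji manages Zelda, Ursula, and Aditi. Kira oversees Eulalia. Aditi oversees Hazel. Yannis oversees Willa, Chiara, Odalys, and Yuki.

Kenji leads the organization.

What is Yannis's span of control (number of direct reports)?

4

Yannis directly manages Chiara, Odalys, Yuki, Willa. That is 4 direct reports.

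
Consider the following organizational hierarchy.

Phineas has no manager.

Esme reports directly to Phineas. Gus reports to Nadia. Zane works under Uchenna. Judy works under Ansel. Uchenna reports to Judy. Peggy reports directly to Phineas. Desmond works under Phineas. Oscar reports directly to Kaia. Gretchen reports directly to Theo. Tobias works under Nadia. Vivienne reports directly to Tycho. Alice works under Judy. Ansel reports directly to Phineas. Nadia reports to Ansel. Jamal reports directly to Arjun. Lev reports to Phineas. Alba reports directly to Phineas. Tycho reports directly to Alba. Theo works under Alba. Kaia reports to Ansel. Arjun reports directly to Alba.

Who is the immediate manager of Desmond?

Desmond reports directly to Phineas.

Phineas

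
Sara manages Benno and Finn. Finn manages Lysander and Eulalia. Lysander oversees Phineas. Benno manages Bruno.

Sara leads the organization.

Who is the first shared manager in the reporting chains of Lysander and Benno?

Sara

Lysander's chain of managers is Finn, Sara. Benno's chain of managers is Sara. The first manager that appears in both chains is Sara.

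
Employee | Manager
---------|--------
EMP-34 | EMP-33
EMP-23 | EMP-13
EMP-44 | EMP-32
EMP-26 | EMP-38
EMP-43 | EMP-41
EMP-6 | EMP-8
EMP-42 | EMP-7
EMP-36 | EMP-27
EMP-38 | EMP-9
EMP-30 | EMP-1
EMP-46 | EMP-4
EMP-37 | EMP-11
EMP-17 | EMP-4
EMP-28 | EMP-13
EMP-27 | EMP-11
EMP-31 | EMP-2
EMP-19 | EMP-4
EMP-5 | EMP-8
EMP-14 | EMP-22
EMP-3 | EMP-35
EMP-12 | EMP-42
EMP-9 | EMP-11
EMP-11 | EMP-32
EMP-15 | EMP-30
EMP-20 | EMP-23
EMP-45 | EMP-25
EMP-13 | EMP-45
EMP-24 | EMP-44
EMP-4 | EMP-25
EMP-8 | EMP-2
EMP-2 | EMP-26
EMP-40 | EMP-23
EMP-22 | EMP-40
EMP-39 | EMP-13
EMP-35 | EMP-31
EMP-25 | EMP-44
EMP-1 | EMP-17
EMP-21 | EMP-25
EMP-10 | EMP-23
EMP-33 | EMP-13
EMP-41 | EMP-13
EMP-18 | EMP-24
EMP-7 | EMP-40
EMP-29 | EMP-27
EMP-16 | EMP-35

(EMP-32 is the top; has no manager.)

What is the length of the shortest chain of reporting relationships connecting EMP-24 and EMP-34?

EMP-24 is 1 level below EMP-44, and EMP-34 is 5 levels below EMP-44 (their lowest common manager). The shortest path runs up from EMP-24 to EMP-44 and back down to EMP-34: 1 + 5 = 6 links.

6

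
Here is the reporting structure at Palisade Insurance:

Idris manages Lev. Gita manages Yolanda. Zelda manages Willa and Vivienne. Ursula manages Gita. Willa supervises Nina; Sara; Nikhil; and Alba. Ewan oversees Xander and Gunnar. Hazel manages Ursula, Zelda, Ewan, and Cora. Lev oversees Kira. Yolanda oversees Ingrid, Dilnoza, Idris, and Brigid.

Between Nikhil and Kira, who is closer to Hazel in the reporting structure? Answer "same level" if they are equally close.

Nikhil

Nikhil is 3 levels below Hazel; Kira is 6. Nikhil is higher.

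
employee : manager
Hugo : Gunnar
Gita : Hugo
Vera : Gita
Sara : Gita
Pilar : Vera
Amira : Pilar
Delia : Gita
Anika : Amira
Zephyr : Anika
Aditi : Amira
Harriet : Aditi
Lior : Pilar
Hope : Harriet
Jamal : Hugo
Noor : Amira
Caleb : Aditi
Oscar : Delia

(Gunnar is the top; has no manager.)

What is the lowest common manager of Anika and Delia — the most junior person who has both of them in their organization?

Anika's chain of managers is Amira, Pilar, Vera, Gita, Hugo, Gunnar. Delia's chain of managers is Gita, Hugo, Gunnar. The first manager that appears in both chains is Gita.

Gita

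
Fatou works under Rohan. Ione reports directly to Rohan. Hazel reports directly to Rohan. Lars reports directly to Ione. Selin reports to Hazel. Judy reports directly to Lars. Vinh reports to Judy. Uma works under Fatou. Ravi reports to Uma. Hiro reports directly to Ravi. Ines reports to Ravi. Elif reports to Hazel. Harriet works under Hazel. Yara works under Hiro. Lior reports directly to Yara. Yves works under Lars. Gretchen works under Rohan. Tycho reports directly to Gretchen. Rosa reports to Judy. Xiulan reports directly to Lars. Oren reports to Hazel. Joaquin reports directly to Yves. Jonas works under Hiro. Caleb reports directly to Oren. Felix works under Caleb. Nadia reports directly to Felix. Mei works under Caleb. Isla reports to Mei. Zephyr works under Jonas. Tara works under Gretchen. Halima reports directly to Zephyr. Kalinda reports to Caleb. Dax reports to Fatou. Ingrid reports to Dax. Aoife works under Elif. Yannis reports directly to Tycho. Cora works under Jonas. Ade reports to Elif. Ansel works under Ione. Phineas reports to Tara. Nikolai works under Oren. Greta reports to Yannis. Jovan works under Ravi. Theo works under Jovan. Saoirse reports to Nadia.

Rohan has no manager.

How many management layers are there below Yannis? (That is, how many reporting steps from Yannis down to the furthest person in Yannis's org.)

1

The longest chain under Yannis runs Yannis → Greta, which is 1 level below Yannis.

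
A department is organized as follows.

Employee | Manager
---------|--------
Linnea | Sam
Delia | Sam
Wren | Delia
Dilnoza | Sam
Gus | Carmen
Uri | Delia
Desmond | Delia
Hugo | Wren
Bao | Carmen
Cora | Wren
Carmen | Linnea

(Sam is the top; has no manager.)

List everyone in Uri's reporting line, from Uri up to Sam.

Uri reports to Delia. Delia reports to Sam. Sam is at the top.

Uri -> Delia -> Sam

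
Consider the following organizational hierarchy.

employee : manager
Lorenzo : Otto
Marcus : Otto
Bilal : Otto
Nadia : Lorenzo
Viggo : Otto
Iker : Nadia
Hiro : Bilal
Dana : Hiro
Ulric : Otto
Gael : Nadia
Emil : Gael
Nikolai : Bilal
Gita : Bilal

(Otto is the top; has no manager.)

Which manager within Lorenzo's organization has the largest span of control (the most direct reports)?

Direct-report counts within Lorenzo's organization: Lorenzo has 1; Nadia has 2; Gael has 1. The largest is 2, held by Nadia.

Nadia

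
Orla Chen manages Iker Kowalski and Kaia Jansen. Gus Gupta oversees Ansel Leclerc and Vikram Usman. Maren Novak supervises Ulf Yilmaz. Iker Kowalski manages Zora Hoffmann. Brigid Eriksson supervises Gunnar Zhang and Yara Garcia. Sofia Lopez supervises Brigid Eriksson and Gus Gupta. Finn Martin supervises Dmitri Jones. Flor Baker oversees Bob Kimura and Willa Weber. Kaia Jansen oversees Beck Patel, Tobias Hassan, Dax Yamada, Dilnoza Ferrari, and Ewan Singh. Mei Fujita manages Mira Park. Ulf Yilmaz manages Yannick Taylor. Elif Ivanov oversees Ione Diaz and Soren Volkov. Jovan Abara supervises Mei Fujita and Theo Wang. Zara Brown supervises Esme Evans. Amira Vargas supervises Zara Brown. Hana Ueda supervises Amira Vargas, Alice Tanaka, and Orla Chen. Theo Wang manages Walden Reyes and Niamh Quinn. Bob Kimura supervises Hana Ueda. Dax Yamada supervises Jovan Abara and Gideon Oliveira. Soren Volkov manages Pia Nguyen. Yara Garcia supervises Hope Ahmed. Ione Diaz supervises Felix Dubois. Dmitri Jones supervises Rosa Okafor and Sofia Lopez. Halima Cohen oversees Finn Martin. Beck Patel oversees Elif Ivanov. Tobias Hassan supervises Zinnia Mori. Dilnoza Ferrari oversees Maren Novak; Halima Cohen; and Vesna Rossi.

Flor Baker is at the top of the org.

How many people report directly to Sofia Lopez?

2

Sofia Lopez directly manages Brigid Eriksson, Gus Gupta. That is 2 direct reports.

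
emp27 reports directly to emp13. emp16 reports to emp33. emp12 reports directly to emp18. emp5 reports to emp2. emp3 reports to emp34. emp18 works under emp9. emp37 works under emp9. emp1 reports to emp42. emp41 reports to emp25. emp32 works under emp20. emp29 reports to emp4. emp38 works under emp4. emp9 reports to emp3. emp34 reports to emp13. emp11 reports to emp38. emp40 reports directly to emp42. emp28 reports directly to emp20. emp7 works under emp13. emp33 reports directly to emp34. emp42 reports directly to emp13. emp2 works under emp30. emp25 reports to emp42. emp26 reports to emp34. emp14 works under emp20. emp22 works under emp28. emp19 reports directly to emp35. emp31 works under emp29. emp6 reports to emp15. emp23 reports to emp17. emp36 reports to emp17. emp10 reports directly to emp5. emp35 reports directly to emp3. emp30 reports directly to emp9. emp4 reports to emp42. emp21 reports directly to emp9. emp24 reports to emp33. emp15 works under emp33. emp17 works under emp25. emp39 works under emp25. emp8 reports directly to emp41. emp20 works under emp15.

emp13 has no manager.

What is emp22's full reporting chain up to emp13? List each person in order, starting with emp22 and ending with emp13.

emp22 reports to emp28. emp28 reports to emp20. emp20 reports to emp15. emp15 reports to emp33. emp33 reports to emp34. emp34 reports to emp13. emp13 is at the top.

emp22 -> emp28 -> emp20 -> emp15 -> emp33 -> emp34 -> emp13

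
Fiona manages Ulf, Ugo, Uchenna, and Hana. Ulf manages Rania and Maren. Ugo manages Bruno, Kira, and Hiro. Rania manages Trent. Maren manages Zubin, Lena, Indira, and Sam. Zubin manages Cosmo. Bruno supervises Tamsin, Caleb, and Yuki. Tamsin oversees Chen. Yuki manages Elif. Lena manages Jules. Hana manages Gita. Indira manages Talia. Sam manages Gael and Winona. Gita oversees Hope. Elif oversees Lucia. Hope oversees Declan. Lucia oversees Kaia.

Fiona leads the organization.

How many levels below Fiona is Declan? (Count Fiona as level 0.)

Chain from Declan up to Fiona: Declan → Hope → Gita → Hana → Fiona. That is 4 steps up, so Declan is 4 levels below Fiona.

4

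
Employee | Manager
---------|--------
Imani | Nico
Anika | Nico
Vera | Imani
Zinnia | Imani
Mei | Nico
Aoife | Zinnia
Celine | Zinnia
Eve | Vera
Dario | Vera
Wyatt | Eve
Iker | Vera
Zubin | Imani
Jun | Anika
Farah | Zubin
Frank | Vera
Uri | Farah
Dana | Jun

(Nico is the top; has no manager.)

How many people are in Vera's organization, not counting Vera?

5

Vera directly manages Eve, Dario, Iker, Frank. Under Eve: Wyatt (1). Dario has no reports. Iker has no reports. Frank has no reports. So Vera's organization is 4 direct reports plus everyone under them: 2 + 1 + 1 + 1 = 5.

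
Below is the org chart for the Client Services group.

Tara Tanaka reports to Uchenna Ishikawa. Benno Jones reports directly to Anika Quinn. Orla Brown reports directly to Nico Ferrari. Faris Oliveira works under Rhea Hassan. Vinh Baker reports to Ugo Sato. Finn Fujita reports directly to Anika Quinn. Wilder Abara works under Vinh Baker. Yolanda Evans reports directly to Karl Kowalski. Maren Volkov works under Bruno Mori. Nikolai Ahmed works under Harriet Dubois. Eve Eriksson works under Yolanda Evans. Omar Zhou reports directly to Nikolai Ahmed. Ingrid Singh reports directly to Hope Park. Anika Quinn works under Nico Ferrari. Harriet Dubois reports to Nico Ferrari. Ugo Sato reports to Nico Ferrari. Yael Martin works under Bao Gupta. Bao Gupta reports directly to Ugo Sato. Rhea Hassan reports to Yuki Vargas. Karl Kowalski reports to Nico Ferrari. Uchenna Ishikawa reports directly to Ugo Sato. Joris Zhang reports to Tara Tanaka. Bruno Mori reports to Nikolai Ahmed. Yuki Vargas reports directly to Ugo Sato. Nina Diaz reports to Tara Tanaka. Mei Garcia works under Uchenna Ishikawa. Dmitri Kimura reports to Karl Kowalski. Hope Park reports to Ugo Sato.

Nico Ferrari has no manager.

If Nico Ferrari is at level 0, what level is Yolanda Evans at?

2

Chain from Yolanda Evans up to Nico Ferrari: Yolanda Evans → Karl Kowalski → Nico Ferrari. That is 2 steps up, so Yolanda Evans is 2 levels below Nico Ferrari.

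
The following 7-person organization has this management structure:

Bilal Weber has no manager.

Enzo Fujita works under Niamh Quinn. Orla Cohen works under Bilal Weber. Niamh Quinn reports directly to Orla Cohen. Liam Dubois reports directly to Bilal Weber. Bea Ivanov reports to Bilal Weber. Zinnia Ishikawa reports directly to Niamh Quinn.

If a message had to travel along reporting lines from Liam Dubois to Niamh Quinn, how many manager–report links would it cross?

3

Liam Dubois is 1 level below Bilal Weber, and Niamh Quinn is 2 levels below Bilal Weber (their lowest common manager). The shortest path runs up from Liam Dubois to Bilal Weber and back down to Niamh Quinn: 1 + 2 = 3 links.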